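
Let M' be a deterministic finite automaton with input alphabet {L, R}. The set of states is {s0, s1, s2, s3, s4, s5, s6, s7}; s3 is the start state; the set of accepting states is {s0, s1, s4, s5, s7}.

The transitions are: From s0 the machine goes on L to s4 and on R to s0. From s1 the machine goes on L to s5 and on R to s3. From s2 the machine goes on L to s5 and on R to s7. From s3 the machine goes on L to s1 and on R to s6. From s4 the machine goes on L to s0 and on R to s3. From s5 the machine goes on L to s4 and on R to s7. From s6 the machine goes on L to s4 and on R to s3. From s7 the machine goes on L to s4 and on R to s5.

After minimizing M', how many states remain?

First remove the unreachable states {s2}; 7 states remain.
Start with accepting vs non-accepting: {s0,s1,s4,s5,s7} | {s3,s6}.
Split {s0,s1,s4,s5,s7} by δ(·,R) → {s0,s5,s7} and {s1,s4}.
Stable partition: {s0,s5,s7} | {s3,s6} | {s1,s4} — 3 equivalence classes.

3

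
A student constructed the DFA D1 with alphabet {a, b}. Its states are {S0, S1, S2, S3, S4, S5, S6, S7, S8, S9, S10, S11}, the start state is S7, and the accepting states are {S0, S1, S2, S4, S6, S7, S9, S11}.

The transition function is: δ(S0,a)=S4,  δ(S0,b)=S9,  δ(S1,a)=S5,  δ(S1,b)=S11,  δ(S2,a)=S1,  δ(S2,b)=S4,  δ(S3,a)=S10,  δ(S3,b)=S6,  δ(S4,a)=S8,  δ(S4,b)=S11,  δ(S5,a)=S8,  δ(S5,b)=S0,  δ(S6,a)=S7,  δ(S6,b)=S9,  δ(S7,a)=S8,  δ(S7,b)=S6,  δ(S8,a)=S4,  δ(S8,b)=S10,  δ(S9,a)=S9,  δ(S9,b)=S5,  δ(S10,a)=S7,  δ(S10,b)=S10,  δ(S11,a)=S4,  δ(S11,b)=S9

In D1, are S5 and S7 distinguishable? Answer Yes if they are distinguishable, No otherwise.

Yes

Reachable states from the start: {S0,S4,S5,S6,S7,S8,S9,S10,S11}. Unreachable: {S1,S2,S3} — drop them.
P0 = {S0,S4,S6,S7,S9,S11} | {S5,S8,S10}.
Refine {S0,S4,S6,S7,S9,S11} on symbol a: members go to different blocks, giving {S0,S6,S9,S11} and {S4,S7}.
Refine {S0,S6,S9,S11} on symbol a: members go to different blocks, giving {S0,S6,S11} and {S9}.
Refine {S5,S8,S10} on symbol a: members go to different blocks, giving {S8,S10} and {S5}.
Stable partition: {S0,S6,S11} | {S8,S10} | {S4,S7} | {S9} | {S5} — 5 equivalence classes.
S5 and S7 end up in different blocks, so they are distinguishable. For instance, the string 'ε' is accepted from only S7.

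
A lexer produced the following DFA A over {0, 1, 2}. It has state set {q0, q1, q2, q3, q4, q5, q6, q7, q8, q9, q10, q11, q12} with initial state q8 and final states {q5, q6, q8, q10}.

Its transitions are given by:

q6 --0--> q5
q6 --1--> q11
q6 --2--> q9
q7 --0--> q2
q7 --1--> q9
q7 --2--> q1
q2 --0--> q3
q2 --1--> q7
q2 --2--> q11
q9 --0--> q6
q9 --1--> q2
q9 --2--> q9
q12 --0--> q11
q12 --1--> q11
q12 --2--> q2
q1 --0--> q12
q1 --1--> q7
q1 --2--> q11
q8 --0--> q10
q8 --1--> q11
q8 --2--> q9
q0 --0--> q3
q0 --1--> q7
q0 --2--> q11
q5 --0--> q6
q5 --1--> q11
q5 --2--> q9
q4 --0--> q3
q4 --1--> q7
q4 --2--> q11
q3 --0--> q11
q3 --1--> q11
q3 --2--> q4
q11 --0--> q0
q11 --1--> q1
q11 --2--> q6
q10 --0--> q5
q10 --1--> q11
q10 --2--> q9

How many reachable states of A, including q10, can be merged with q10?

4

Start with accepting vs non-accepting: {q5,q6,q8,q10} | {q0,q1,q2,q3,q4,q7,q9,q11,q12}.
Split {q0,q1,q2,q3,q4,q7,q9,q11,q12} by δ(·,0) → {q0,q1,q2,q3,q4,q7,q11,q12} and {q9}.
Split {q0,q1,q2,q3,q4,q7,q11,q12} by δ(·,1) → {q0,q1,q2,q3,q4,q11,q12} and {q7}.
Refine {q0,q1,q2,q3,q4,q11,q12} on symbol 1: members go to different blocks, giving {q0,q1,q2,q4} and {q3,q11,q12}.
Split {q3,q11,q12} by δ(·,0) → {q3,q12} and {q11}.
Stable partition: {q5,q6,q8,q10} | {q0,q1,q2,q4} | {q9} | {q7} | {q3,q12} | {q11} — 6 equivalence classes.
State q10 belongs to the block {q5,q6,q8,q10}, which has 4 states.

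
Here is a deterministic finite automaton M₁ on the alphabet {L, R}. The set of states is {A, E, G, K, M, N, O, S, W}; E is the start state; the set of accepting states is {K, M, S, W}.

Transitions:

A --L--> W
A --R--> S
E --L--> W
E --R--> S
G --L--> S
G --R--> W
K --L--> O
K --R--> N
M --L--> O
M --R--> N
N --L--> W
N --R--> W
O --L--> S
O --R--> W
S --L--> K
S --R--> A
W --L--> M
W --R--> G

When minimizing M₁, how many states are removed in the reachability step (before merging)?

Every one of the 9 states is reachable from E.

0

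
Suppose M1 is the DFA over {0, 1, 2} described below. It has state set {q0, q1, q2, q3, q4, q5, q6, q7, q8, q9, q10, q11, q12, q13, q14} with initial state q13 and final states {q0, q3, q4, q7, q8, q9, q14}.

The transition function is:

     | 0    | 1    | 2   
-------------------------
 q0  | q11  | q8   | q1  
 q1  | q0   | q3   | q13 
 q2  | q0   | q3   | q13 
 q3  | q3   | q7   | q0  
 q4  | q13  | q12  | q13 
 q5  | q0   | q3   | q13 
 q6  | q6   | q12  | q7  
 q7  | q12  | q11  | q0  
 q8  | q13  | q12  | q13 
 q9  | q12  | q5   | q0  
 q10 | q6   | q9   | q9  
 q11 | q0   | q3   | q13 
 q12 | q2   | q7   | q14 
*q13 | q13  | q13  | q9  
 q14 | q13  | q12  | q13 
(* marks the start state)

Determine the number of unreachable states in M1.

BFS from q13 reaches {q0, q1, q2, q3, q5, q7, q8, q9, q11, q12, q13, q14}; the 3 state(s) q4, q6, q10 are never visited.

3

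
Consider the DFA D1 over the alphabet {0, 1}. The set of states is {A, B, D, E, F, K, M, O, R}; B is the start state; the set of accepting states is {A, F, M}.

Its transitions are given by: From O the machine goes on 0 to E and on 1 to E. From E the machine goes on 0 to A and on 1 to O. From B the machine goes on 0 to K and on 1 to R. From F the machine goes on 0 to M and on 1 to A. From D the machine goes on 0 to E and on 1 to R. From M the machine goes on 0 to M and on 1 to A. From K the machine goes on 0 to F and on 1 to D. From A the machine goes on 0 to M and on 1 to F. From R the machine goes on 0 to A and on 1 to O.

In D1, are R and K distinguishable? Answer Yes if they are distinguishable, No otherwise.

No

Initial partition by acceptance: {A,F,M} | {B,D,E,K,O,R}.
Split {B,D,E,K,O,R} by δ(·,0) → {E,K,R} and {B,D,O}.
Stable partition: {A,F,M} | {E,K,R} | {B,D,O} — 3 equivalence classes.
R and K lie in the same block of the stable partition, so they are equivalent — no string distinguishes them.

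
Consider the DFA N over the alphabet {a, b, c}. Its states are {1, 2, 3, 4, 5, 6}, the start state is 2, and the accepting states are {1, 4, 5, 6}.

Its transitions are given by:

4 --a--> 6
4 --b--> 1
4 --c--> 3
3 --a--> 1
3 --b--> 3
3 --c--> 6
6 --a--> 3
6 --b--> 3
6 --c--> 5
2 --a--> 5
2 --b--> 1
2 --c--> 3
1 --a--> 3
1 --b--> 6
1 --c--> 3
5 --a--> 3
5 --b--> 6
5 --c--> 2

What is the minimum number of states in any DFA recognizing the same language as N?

First remove the unreachable states {4}; 5 states remain.
Start with accepting vs non-accepting: {1,5,6} | {2,3}.
Split {1,5,6} by δ(·,b) → {1,5} and {6}.
Split {2,3} by δ(·,b) → {2} and {3}.
Split {1,5} by δ(·,c) → {1} and {5}.
The partition is now stable with 5 blocks: {1} | {2} | {6} | {3} | {5}.

5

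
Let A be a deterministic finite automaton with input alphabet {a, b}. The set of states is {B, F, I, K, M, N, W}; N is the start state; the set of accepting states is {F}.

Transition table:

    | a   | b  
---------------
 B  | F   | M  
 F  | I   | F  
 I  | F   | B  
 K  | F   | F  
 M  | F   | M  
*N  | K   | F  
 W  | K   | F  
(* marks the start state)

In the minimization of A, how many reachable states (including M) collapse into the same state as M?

3

First remove the unreachable states {W}; 6 states remain.
Initial partition by acceptance: {F} | {B,I,K,M,N}.
Refine {B,I,K,M,N} on symbol a: members go to different blocks, giving {B,I,K,M} and {N}.
Refine {B,I,K,M} on symbol b: members go to different blocks, giving {B,I,M} and {K}.
The partition is now stable with 4 blocks: {F} | {B,I,M} | {N} | {K}.
The equivalence class containing M is {B,I,M}, of size 3.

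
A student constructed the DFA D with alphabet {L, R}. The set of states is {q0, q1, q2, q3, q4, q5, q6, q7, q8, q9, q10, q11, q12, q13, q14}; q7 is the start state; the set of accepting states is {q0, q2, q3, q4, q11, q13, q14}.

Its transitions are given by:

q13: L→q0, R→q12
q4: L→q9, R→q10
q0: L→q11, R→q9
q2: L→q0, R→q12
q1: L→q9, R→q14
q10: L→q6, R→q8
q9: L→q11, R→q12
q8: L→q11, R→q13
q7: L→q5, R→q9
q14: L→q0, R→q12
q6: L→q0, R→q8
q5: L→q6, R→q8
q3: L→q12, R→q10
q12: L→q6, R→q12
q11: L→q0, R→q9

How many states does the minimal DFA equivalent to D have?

Reachable states from the start: {q0,q5,q6,q7,q8,q9,q11,q12,q13}. Unreachable: {q1,q2,q3,q4,q10,q14} — drop them.
P0 = {q0,q11,q13} | {q5,q6,q7,q8,q9,q12}.
On input L, block {q5,q6,q7,q8,q9,q12} splits into {q5,q7,q12} and {q6,q8,q9}.
On input R, block {q0,q11,q13} splits into {q0,q11} and {q13}.
Split {q5,q7,q12} by δ(·,L) → {q5,q12} and {q7}.
Refine {q5,q12} on symbol R: members go to different blocks, giving {q5} and {q12}.
Split {q6,q8,q9} by δ(·,R) → {q6} and {q8} and {q9}.
The partition is now stable with 8 blocks: {q0,q11} | {q5} | {q6} | {q13} | {q7} | {q12} | {q8} | {q9}.

8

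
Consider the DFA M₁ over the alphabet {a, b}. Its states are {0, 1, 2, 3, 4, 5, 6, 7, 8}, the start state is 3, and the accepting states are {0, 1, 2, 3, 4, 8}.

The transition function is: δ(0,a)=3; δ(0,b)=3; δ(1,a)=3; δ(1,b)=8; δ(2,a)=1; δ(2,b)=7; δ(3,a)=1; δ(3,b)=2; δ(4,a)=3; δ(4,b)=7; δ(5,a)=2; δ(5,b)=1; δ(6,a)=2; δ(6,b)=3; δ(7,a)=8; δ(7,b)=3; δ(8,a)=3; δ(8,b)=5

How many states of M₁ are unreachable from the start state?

3

BFS from 3 reaches {1, 2, 3, 5, 7, 8}; the 3 state(s) 0, 4, 6 are never visited.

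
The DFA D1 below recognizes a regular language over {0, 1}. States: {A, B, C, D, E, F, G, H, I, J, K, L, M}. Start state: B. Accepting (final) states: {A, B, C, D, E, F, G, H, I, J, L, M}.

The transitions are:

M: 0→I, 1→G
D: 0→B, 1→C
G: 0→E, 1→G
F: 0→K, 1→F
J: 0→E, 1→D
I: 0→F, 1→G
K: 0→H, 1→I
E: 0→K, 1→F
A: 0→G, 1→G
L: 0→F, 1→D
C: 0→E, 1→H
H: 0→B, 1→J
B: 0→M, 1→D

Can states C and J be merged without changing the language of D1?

Yes

First remove the unreachable states {A,L}; 11 states remain.
P0 = {B,C,D,E,F,G,H,I,J,M} | {K}.
Split {B,C,D,E,F,G,H,I,J,M} by δ(·,0) → {B,C,D,G,H,I,J,M} and {E,F}.
Split {B,C,D,G,H,I,J,M} by δ(·,0) → {B,D,H,M} and {C,G,I,J}.
Refine {B,D,H,M} on symbol 0: members go to different blocks, giving {B,D,H} and {M}.
Refine {B,D,H} on symbol 0: members go to different blocks, giving {D,H} and {B}.
Refine {C,G,I,J} on symbol 1: members go to different blocks, giving {C,J} and {G,I}.
Stable partition: {D,H} | {K} | {E,F} | {C,J} | {M} | {B} | {G,I} — 7 equivalence classes.
C and J lie in the same block of the stable partition, so they are equivalent — no string distinguishes them.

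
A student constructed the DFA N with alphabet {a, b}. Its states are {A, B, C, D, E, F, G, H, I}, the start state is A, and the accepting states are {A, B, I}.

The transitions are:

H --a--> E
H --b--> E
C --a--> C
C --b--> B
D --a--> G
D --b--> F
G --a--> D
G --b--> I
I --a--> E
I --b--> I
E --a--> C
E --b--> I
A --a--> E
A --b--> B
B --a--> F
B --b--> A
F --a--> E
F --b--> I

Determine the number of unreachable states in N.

No path from A leads to D, G, H; the other 6 states are all reachable.

3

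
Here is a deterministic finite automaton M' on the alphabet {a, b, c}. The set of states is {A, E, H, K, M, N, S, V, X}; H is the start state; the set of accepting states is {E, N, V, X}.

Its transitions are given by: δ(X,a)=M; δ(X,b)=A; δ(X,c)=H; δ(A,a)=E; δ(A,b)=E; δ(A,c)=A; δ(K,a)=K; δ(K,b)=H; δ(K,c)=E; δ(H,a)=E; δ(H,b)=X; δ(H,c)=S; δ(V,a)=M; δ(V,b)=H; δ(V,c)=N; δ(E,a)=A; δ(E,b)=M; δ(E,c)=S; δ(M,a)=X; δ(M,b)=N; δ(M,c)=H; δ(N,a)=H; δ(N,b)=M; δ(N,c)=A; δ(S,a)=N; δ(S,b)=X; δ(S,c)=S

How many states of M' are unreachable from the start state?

2

No path from H leads to K, V; the other 7 states are all reachable.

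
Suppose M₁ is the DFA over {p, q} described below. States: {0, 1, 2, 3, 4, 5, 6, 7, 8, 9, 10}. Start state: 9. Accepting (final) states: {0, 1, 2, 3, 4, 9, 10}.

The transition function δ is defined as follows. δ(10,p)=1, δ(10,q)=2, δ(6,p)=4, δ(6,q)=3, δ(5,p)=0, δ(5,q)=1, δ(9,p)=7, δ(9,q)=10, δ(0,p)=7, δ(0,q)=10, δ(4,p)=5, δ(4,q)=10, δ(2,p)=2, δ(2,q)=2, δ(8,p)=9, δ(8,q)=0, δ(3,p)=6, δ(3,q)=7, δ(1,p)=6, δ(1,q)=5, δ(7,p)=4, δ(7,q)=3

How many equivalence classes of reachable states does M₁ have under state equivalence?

5

First remove the unreachable states {8}; 10 states remain.
Initial partition by acceptance: {0,1,2,3,4,9,10} | {5,6,7}.
Refine {0,1,2,3,4,9,10} on symbol p: members go to different blocks, giving {0,1,3,4,9} and {2,10}.
Refine {0,1,3,4,9} on symbol q: members go to different blocks, giving {0,4,9} and {1,3}.
Split {2,10} by δ(·,p) → {2} and {10}.
The partition is now stable with 5 blocks: {0,4,9} | {5,6,7} | {2} | {1,3} | {10}.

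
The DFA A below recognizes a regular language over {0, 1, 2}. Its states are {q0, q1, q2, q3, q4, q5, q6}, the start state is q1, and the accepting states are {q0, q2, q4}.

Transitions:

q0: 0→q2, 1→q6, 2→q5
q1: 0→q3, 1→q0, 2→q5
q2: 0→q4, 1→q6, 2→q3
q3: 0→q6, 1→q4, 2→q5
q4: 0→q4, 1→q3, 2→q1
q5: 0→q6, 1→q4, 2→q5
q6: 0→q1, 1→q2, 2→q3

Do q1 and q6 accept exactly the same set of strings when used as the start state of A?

Every state is reachable, so we keep all 7.
Start with accepting vs non-accepting: {q0,q2,q4} | {q1,q3,q5,q6}.
Stable partition: {q0,q2,q4} | {q1,q3,q5,q6} — 2 equivalence classes.
q1 and q6 lie in the same block of the stable partition, so they are equivalent — no string distinguishes them.

Yes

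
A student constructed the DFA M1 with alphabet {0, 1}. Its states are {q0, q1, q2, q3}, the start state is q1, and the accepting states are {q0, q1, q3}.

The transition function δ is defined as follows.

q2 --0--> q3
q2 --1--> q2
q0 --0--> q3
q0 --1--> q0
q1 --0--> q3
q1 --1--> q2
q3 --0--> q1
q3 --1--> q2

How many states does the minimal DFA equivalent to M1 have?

2

First remove the unreachable states {q0}; 3 states remain.
P0 = {q1,q3} | {q2}.
Stable partition: {q1,q3} | {q2} — 2 equivalence classes.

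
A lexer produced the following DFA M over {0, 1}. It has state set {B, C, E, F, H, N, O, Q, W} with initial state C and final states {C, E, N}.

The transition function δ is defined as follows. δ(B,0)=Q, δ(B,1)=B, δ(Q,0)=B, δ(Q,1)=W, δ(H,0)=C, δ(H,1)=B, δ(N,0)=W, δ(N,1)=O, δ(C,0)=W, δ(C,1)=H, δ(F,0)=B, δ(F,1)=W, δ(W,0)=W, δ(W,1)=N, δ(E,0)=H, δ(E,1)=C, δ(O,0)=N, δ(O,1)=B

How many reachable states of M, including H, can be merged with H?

Reachable states from the start: {B,C,H,N,O,Q,W}. Unreachable: {E,F} — drop them.
Initial partition by acceptance: {C,N} | {B,H,O,Q,W}.
Split {B,H,O,Q,W} by δ(·,0) → {B,Q,W} and {H,O}.
Split {B,Q,W} by δ(·,1) → {B,Q} and {W}.
On input 1, block {B,Q} splits into {Q} and {B}.
Stable partition: {C,N} | {Q} | {H,O} | {W} | {B} — 5 equivalence classes.
The equivalence class containing H is {H,O}, of size 2.

2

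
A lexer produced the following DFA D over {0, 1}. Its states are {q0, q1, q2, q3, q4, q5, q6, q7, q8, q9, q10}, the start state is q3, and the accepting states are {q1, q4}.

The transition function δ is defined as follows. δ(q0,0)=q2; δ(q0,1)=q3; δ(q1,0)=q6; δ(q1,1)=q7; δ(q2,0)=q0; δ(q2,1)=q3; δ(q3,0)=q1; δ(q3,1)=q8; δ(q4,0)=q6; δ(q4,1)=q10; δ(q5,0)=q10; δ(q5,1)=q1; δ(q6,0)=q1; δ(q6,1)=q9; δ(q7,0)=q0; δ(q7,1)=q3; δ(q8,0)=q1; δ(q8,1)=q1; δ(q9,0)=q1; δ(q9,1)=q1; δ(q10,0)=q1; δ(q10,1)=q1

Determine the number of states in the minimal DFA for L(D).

4

States {q4,q5,q10} cannot be reached from the start state, so discard them.
Start with accepting vs non-accepting: {q1} | {q0,q2,q3,q6,q7,q8,q9}.
On input 0, block {q0,q2,q3,q6,q7,q8,q9} splits into {q3,q6,q8,q9} and {q0,q2,q7}.
Split {q3,q6,q8,q9} by δ(·,1) → {q3,q6} and {q8,q9}.
No further refinement is possible. Final partition (4 blocks): {q1} | {q3,q6} | {q0,q2,q7} | {q8,q9}.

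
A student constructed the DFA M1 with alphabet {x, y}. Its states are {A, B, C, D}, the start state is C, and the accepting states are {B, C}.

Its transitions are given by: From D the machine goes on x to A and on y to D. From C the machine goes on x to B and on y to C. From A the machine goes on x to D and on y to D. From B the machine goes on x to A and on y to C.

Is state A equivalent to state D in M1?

Every state is reachable, so we keep all 4.
Start with accepting vs non-accepting: {B,C} | {A,D}.
Split {B,C} by δ(·,x) → {B} and {C}.
Stable partition: {B} | {A,D} | {C} — 3 equivalence classes.
A and D lie in the same block of the stable partition, so they are equivalent — no string distinguishes them.

Yes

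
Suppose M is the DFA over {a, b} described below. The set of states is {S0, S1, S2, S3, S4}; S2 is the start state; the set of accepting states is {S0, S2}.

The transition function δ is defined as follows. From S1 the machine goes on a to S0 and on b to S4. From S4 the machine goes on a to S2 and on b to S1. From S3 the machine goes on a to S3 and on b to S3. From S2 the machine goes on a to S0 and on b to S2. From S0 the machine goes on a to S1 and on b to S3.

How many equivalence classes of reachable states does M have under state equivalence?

5

P0 = {S0,S2} | {S1,S3,S4}.
Refine {S0,S2} on symbol a: members go to different blocks, giving {S0} and {S2}.
Refine {S1,S3,S4} on symbol a: members go to different blocks, giving {S1} and {S3} and {S4}.
No further refinement is possible. Final partition (5 blocks): {S0} | {S1} | {S2} | {S3} | {S4}.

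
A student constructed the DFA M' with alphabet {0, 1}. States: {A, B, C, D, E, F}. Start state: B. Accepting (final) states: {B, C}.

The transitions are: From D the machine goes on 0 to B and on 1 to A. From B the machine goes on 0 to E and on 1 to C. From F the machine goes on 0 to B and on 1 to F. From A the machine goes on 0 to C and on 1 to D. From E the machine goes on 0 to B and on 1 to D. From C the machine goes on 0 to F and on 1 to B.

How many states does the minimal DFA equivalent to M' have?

2

Initial partition by acceptance: {B,C} | {A,D,E,F}.
No further refinement is possible. Final partition (2 blocks): {B,C} | {A,D,E,F}.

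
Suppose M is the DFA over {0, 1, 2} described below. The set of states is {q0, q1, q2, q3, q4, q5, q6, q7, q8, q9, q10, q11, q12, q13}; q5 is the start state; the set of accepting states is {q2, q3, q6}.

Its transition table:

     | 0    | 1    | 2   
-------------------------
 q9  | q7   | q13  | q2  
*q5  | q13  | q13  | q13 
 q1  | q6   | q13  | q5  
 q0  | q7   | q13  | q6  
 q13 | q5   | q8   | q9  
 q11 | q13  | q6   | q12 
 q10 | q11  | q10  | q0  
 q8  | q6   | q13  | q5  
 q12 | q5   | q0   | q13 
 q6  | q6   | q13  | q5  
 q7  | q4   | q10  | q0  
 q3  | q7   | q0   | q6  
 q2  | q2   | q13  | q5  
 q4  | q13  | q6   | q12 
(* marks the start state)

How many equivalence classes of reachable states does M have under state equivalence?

8

Reachable states from the start: {q0,q2,q4,q5,q6,q7,q8,q9,q10,q11,q12,q13}. Unreachable: {q1,q3} — drop them.
Start with accepting vs non-accepting: {q2,q6} | {q0,q4,q5,q7,q8,q9,q10,q11,q12,q13}.
Refine {q0,q4,q5,q7,q8,q9,q10,q11,q12,q13} on symbol 0: members go to different blocks, giving {q0,q4,q5,q7,q9,q10,q11,q12,q13} and {q8}.
Refine {q0,q4,q5,q7,q9,q10,q11,q12,q13} on symbol 1: members go to different blocks, giving {q0,q5,q7,q9,q10,q12} and {q4,q11} and {q13}.
Split {q0,q5,q7,q9,q10,q12} by δ(·,0) → {q0,q9,q12} and {q7,q10} and {q5}.
Refine {q0,q9,q12} on symbol 0: members go to different blocks, giving {q0,q9} and {q12}.
Stable partition: {q2,q6} | {q0,q9} | {q8} | {q4,q11} | {q13} | {q7,q10} | {q5} | {q12} — 8 equivalence classes.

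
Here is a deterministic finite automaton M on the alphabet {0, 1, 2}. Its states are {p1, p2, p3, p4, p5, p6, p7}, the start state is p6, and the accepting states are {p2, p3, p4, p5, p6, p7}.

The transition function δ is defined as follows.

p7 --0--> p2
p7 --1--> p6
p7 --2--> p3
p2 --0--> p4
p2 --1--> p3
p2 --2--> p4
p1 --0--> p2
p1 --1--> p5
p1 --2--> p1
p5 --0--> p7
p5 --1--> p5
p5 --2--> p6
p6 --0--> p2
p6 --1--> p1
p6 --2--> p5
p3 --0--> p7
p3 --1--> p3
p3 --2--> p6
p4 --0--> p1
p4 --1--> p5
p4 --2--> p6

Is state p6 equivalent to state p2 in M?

All states are reachable from the start state.
Initial partition by acceptance: {p2,p3,p4,p5,p6,p7} | {p1}.
Refine {p2,p3,p4,p5,p6,p7} on symbol 0: members go to different blocks, giving {p2,p3,p5,p6,p7} and {p4}.
Refine {p2,p3,p5,p6,p7} on symbol 0: members go to different blocks, giving {p3,p5,p6,p7} and {p2}.
Refine {p3,p5,p6,p7} on symbol 0: members go to different blocks, giving {p3,p5} and {p6,p7}.
Refine {p6,p7} on symbol 1: members go to different blocks, giving {p6} and {p7}.
No further refinement is possible. Final partition (6 blocks): {p3,p5} | {p1} | {p4} | {p2} | {p6} | {p7}.
p6 and p2 end up in different blocks, so they are distinguishable. For instance, the string '1' is accepted from only p2.

No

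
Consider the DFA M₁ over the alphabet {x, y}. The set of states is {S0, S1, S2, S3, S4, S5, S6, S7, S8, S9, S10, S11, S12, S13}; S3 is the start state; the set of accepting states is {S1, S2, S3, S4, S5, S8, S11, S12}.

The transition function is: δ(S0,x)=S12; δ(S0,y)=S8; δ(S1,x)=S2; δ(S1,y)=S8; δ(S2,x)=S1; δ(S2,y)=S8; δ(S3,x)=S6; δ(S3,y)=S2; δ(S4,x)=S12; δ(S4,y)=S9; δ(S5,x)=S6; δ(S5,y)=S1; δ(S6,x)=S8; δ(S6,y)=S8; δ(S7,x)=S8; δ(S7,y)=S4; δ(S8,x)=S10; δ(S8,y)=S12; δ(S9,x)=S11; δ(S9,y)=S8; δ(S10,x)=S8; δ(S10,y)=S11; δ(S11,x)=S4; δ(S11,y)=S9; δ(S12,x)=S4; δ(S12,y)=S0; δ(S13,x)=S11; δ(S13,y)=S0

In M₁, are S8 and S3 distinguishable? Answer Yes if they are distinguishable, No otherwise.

First remove the unreachable states {S5,S7,S13}; 11 states remain.
Start with accepting vs non-accepting: {S1,S2,S3,S4,S8,S11,S12} | {S0,S6,S9,S10}.
Split {S1,S2,S3,S4,S8,S11,S12} by δ(·,x) → {S1,S2,S4,S11,S12} and {S3,S8}.
Refine {S1,S2,S4,S11,S12} on symbol y: members go to different blocks, giving {S4,S11,S12} and {S1,S2}.
On input x, block {S0,S6,S9,S10} splits into {S0,S9} and {S6,S10}.
Split {S3,S8} by δ(·,y) → {S3} and {S8}.
Refine {S6,S10} on symbol y: members go to different blocks, giving {S6} and {S10}.
The partition is now stable with 7 blocks: {S4,S11,S12} | {S0,S9} | {S3} | {S1,S2} | {S6} | {S8} | {S10}.
S8 and S3 end up in different blocks, so they are distinguishable. For instance, the string 'yy' is accepted from only S3.

Yes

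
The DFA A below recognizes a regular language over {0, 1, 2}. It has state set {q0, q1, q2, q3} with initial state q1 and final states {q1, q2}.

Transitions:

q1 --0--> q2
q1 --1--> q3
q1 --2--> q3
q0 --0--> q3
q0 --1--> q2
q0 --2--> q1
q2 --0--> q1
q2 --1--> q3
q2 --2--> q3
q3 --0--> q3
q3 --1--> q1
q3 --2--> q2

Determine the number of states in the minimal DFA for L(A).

2

First remove the unreachable states {q0}; 3 states remain.
P0 = {q1,q2} | {q3}.
Stable partition: {q1,q2} | {q3} — 2 equivalence classes.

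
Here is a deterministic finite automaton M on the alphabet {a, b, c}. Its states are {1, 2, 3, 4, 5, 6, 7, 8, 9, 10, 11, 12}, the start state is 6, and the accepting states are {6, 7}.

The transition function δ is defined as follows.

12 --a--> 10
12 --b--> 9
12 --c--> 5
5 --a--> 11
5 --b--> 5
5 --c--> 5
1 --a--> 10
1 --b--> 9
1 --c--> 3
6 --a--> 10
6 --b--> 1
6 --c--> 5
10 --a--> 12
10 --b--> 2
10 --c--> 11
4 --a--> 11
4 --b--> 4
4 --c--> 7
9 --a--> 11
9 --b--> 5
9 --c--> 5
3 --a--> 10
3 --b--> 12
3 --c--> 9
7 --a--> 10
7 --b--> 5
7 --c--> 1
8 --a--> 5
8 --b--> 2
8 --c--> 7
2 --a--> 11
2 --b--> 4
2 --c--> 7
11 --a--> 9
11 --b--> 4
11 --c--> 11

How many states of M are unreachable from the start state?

1

BFS from 6 reaches {1, 2, 3, 4, 5, 6, 7, 9, 10, 11, 12}; the 1 state(s) 8 are never visited.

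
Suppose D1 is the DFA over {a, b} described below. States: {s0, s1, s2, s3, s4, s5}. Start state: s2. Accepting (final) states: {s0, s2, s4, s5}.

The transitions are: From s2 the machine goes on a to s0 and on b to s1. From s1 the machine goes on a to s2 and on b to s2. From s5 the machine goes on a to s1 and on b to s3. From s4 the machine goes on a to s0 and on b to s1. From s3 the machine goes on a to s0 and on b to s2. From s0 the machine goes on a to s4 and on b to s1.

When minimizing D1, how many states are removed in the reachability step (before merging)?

No path from s2 leads to s3, s5; the other 4 states are all reachable.

2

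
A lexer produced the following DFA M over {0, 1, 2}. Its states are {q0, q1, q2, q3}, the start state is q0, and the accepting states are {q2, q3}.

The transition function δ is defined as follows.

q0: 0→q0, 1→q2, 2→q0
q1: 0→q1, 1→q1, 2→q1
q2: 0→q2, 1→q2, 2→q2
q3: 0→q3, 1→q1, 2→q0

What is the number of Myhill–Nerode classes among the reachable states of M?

States {q1,q3} cannot be reached from the start state, so discard them.
P0 = {q2} | {q0}.
The partition is now stable with 2 blocks: {q2} | {q0}.

2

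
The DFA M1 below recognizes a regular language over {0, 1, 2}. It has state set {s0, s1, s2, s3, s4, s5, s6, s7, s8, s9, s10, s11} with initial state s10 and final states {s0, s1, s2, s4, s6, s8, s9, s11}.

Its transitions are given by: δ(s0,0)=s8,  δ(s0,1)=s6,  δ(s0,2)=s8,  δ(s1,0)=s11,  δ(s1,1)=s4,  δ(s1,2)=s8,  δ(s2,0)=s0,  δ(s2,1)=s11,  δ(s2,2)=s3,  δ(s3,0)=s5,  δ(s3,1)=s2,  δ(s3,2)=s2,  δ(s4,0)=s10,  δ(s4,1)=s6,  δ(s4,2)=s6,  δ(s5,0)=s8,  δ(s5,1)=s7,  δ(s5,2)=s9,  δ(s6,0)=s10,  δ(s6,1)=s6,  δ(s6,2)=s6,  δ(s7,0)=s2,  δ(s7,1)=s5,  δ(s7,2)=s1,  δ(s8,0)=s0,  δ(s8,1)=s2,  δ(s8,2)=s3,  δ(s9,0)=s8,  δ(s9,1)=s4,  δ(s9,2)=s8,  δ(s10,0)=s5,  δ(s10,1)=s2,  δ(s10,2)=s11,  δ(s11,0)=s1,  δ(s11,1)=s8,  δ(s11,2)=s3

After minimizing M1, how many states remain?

5

Every state is reachable, so we keep all 12.
Start with accepting vs non-accepting: {s0,s1,s2,s4,s6,s8,s9,s11} | {s3,s5,s7,s10}.
Refine {s0,s1,s2,s4,s6,s8,s9,s11} on symbol 0: members go to different blocks, giving {s0,s1,s2,s8,s9,s11} and {s4,s6}.
Split {s0,s1,s2,s8,s9,s11} by δ(·,1) → {s0,s1,s9} and {s2,s8,s11}.
Refine {s3,s5,s7,s10} on symbol 0: members go to different blocks, giving {s3,s10} and {s5,s7}.
No further refinement is possible. Final partition (5 blocks): {s0,s1,s9} | {s3,s10} | {s4,s6} | {s2,s8,s11} | {s5,s7}.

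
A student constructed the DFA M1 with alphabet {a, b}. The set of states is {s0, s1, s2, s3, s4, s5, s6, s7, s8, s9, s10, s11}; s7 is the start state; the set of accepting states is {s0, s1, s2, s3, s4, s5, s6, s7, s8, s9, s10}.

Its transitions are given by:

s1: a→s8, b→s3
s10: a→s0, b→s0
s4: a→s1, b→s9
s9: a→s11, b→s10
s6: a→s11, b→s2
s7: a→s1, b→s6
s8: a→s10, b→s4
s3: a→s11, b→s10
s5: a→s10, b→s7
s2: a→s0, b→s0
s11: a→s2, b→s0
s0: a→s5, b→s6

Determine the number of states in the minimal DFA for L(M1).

All states are reachable from the start state.
P0 = {s0,s1,s2,s3,s4,s5,s6,s7,s8,s9,s10} | {s11}.
Split {s0,s1,s2,s3,s4,s5,s6,s7,s8,s9,s10} by δ(·,a) → {s0,s1,s2,s4,s5,s7,s8,s10} and {s3,s6,s9}.
On input b, block {s0,s1,s2,s4,s5,s7,s8,s10} splits into {s0,s1,s4,s7} and {s2,s5,s8,s10}.
Refine {s0,s1,s4,s7} on symbol a: members go to different blocks, giving {s0,s1} and {s4,s7}.
Split {s2,s5,s8,s10} by δ(·,a) → {s2,s10} and {s5,s8}.
Stable partition: {s0,s1} | {s11} | {s3,s6,s9} | {s2,s10} | {s4,s7} | {s5,s8} — 6 equivalence classes.

6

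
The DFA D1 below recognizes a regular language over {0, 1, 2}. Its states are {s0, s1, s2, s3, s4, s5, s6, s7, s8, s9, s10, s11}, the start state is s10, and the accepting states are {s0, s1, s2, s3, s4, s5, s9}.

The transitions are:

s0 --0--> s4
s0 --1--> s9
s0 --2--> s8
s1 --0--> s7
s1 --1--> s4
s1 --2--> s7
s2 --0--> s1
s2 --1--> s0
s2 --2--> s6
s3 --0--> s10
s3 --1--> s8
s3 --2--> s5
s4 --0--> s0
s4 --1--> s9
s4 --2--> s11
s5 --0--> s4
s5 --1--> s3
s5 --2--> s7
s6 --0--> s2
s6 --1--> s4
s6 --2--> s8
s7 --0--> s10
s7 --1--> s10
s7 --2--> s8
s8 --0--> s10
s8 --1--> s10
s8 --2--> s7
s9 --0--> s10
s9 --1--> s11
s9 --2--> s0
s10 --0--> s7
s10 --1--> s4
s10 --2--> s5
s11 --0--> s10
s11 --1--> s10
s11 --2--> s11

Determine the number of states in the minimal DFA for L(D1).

Reachable states from the start: {s0,s3,s4,s5,s7,s8,s9,s10,s11}. Unreachable: {s1,s2,s6} — drop them.
P0 = {s0,s3,s4,s5,s9} | {s7,s8,s10,s11}.
Split {s0,s3,s4,s5,s9} by δ(·,0) → {s0,s4,s5} and {s3,s9}.
On input 1, block {s7,s8,s10,s11} splits into {s7,s8,s11} and {s10}.
No further refinement is possible. Final partition (4 blocks): {s0,s4,s5} | {s7,s8,s11} | {s3,s9} | {s10}.

4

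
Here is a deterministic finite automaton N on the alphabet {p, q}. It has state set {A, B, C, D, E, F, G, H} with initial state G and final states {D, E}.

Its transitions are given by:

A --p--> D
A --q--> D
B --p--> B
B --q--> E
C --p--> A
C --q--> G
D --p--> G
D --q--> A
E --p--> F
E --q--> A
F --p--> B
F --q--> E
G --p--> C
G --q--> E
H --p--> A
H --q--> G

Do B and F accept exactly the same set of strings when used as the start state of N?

Yes

States {H} cannot be reached from the start state, so discard them.
Start with accepting vs non-accepting: {D,E} | {A,B,C,F,G}.
Refine {A,B,C,F,G} on symbol p: members go to different blocks, giving {B,C,F,G} and {A}.
Split {B,C,F,G} by δ(·,p) → {B,F,G} and {C}.
On input p, block {B,F,G} splits into {B,F} and {G}.
On input p, block {D,E} splits into {D} and {E}.
No further refinement is possible. Final partition (6 blocks): {D} | {B,F} | {A} | {C} | {G} | {E}.
B and F lie in the same block of the stable partition, so they are equivalent — no string distinguishes them.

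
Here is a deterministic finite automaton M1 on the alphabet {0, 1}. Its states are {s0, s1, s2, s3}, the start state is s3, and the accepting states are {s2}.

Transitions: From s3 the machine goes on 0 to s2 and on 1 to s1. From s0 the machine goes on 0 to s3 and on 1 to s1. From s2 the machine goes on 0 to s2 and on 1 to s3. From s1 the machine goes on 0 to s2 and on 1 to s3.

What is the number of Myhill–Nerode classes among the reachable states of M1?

States {s0} cannot be reached from the start state, so discard them.
Start with accepting vs non-accepting: {s2} | {s1,s3}.
The partition is now stable with 2 blocks: {s2} | {s1,s3}.

2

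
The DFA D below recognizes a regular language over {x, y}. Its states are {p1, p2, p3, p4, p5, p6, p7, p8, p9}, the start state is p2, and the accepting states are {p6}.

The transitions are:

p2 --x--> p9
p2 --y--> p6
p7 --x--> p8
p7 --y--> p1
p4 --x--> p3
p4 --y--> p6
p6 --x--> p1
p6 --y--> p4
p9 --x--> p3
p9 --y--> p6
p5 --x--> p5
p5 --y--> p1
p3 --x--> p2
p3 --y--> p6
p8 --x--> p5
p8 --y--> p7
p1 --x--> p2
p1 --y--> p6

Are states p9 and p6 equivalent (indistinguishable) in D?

No

Reachable states from the start: {p1,p2,p3,p4,p6,p9}. Unreachable: {p5,p7,p8} — drop them.
Start with accepting vs non-accepting: {p6} | {p1,p2,p3,p4,p9}.
Stable partition: {p6} | {p1,p2,p3,p4,p9} — 2 equivalence classes.
p9 and p6 end up in different blocks, so they are distinguishable. For instance, the string 'ε' is accepted from only p6.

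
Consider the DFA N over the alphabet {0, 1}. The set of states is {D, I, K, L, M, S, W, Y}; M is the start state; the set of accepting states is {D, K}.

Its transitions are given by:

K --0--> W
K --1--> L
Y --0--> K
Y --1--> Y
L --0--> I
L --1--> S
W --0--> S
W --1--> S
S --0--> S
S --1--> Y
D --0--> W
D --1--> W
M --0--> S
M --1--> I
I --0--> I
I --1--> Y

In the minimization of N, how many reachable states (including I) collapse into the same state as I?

Reachable states from the start: {I,K,L,M,S,W,Y}. Unreachable: {D} — drop them.
P0 = {K} | {I,L,M,S,W,Y}.
Split {I,L,M,S,W,Y} by δ(·,0) → {I,L,M,S,W} and {Y}.
On input 1, block {I,L,M,S,W} splits into {L,M,W} and {I,S}.
No further refinement is possible. Final partition (4 blocks): {K} | {L,M,W} | {Y} | {I,S}.
State I belongs to the block {I,S}, which has 2 states.

2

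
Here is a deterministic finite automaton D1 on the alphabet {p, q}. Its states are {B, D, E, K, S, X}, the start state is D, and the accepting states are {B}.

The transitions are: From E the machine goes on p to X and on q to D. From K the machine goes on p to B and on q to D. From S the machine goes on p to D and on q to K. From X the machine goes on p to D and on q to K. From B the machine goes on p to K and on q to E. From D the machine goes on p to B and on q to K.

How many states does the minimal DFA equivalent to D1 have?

4

Reachable states from the start: {B,D,E,K,X}. Unreachable: {S} — drop them.
Start with accepting vs non-accepting: {B} | {D,E,K,X}.
Split {D,E,K,X} by δ(·,p) → {E,X} and {D,K}.
Split {E,X} by δ(·,p) → {E} and {X}.
No further refinement is possible. Final partition (4 blocks): {B} | {E} | {D,K} | {X}.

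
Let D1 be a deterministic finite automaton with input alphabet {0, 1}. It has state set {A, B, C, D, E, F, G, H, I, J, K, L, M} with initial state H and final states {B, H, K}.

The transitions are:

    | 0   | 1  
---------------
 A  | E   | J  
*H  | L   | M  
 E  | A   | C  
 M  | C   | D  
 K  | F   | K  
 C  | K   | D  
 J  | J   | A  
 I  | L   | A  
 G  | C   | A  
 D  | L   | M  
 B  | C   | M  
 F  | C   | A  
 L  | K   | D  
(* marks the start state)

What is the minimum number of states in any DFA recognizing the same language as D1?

Reachable states from the start: {A,C,D,E,F,H,J,K,L,M}. Unreachable: {B,G,I} — drop them.
P0 = {H,K} | {A,C,D,E,F,J,L,M}.
Split {H,K} by δ(·,1) → {H} and {K}.
On input 0, block {A,C,D,E,F,J,L,M} splits into {A,D,E,F,J,M} and {C,L}.
Refine {A,D,E,F,J,M} on symbol 0: members go to different blocks, giving {A,E,J} and {D,F,M}.
On input 1, block {A,E,J} splits into {A,J} and {E}.
On input 0, block {A,J} splits into {A} and {J}.
Refine {D,F,M} on symbol 1: members go to different blocks, giving {D,M} and {F}.
No further refinement is possible. Final partition (8 blocks): {H} | {A} | {K} | {C,L} | {D,M} | {E} | {J} | {F}.

8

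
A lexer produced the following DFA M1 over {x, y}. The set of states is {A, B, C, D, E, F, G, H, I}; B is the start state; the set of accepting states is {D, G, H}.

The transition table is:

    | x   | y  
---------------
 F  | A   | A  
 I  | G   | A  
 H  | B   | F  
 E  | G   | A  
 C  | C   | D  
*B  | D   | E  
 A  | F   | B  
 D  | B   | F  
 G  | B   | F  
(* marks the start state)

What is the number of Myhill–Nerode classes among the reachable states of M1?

Reachable states from the start: {A,B,D,E,F,G}. Unreachable: {C,H,I} — drop them.
Initial partition by acceptance: {D,G} | {A,B,E,F}.
On input x, block {A,B,E,F} splits into {A,F} and {B,E}.
Refine {A,F} on symbol y: members go to different blocks, giving {A} and {F}.
On input y, block {B,E} splits into {B} and {E}.
Stable partition: {D,G} | {A} | {B} | {F} | {E} — 5 equivalence classes.

5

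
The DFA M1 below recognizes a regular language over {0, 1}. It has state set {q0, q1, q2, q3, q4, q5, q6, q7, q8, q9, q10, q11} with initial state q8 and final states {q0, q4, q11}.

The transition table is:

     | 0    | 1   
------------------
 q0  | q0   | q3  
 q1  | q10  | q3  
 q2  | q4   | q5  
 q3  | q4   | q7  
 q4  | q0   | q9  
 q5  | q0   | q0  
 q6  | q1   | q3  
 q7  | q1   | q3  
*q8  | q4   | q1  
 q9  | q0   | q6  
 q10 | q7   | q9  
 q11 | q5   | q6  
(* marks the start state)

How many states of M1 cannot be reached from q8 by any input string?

BFS from q8 reaches {q0, q1, q3, q4, q6, q7, q8, q9, q10}; the 3 state(s) q2, q5, q11 are never visited.

3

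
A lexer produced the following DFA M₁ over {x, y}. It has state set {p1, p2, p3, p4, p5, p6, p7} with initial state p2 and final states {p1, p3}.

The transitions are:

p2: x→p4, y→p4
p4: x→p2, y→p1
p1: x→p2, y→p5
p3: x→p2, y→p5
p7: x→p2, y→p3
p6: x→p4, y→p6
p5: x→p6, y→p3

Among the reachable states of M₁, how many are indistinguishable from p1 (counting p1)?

Reachable states from the start: {p1,p2,p3,p4,p5,p6}. Unreachable: {p7} — drop them.
P0 = {p1,p3} | {p2,p4,p5,p6}.
On input y, block {p2,p4,p5,p6} splits into {p2,p6} and {p4,p5}.
On input y, block {p2,p6} splits into {p2} and {p6}.
Refine {p4,p5} on symbol x: members go to different blocks, giving {p4} and {p5}.
No further refinement is possible. Final partition (5 blocks): {p1,p3} | {p2} | {p4} | {p6} | {p5}.
The equivalence class containing p1 is {p1,p3}, of size 2.

2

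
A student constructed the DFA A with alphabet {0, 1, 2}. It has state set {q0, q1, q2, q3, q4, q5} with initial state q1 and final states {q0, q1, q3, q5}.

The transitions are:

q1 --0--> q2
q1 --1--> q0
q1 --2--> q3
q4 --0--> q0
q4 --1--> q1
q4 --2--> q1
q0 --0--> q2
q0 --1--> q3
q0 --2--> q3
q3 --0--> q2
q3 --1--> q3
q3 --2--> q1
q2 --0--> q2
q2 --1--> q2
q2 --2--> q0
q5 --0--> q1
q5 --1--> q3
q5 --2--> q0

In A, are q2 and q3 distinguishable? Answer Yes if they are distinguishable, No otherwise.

Yes

States {q4,q5} cannot be reached from the start state, so discard them.
Start with accepting vs non-accepting: {q0,q1,q3} | {q2}.
The partition is now stable with 2 blocks: {q0,q1,q3} | {q2}.
q2 and q3 end up in different blocks, so they are distinguishable. For instance, the string 'ε' is accepted from only q3.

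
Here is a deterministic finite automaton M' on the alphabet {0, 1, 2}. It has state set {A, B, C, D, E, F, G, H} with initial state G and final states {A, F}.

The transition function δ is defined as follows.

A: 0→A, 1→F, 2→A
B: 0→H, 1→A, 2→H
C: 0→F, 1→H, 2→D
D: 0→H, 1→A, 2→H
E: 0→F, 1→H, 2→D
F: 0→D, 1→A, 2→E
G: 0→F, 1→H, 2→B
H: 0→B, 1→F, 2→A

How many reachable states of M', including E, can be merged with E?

2

Reachable states from the start: {A,B,D,E,F,G,H}. Unreachable: {C} — drop them.
Initial partition by acceptance: {A,F} | {B,D,E,G,H}.
Split {A,F} by δ(·,0) → {A} and {F}.
Split {B,D,E,G,H} by δ(·,0) → {B,D,H} and {E,G}.
Split {B,D,H} by δ(·,1) → {B,D} and {H}.
The partition is now stable with 5 blocks: {A} | {B,D} | {F} | {E,G} | {H}.
The equivalence class containing E is {E,G}, of size 2.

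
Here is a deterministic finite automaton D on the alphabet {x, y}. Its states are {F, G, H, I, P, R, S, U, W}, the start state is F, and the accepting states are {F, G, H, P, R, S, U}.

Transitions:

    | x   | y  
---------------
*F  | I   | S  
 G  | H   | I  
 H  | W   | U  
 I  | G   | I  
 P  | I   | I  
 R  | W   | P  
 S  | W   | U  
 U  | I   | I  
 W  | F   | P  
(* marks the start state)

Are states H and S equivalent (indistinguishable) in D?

Yes

First remove the unreachable states {R}; 8 states remain.
Initial partition by acceptance: {F,G,H,P,S,U} | {I,W}.
Split {F,G,H,P,S,U} by δ(·,x) → {F,H,P,S,U} and {G}.
On input y, block {F,H,P,S,U} splits into {F,H,S} and {P,U}.
On input y, block {F,H,S} splits into {H,S} and {F}.
On input x, block {I,W} splits into {W} and {I}.
No further refinement is possible. Final partition (6 blocks): {H,S} | {W} | {G} | {P,U} | {F} | {I}.
H and S lie in the same block of the stable partition, so they are equivalent — no string distinguishes them.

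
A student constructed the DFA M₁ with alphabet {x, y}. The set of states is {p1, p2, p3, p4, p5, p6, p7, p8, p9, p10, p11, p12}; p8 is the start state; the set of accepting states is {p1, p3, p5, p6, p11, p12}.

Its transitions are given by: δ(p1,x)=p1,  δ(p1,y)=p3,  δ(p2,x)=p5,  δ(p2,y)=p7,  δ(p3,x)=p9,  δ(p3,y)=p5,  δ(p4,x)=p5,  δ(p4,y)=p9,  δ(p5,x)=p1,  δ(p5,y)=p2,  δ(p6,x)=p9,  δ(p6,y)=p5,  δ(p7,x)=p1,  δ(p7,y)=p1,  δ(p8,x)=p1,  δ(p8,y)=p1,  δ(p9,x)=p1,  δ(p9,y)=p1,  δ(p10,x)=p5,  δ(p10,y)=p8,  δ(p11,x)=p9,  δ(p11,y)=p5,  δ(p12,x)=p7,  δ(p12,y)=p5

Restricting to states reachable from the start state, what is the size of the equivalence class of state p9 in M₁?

3

States {p4,p6,p10,p11,p12} cannot be reached from the start state, so discard them.
P0 = {p1,p3,p5} | {p2,p7,p8,p9}.
On input x, block {p1,p3,p5} splits into {p1,p5} and {p3}.
Refine {p1,p5} on symbol y: members go to different blocks, giving {p1} and {p5}.
On input x, block {p2,p7,p8,p9} splits into {p7,p8,p9} and {p2}.
No further refinement is possible. Final partition (5 blocks): {p1} | {p7,p8,p9} | {p3} | {p5} | {p2}.
State p9 belongs to the block {p7,p8,p9}, which has 3 states.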